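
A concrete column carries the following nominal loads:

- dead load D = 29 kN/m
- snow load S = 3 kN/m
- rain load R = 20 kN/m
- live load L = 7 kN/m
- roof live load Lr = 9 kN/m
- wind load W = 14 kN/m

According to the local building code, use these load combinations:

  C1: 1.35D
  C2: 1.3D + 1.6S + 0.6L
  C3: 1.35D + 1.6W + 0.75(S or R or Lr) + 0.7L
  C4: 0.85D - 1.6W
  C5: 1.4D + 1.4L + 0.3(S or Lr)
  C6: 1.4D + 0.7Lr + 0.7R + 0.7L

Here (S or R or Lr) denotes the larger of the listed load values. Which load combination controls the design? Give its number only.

Combination 3

(S or R or Lr) → R = 20 kN/m; (S or Lr) → Lr = 9 kN/m.
C1: 1.35(29) = 39.15
C2: 1.3(29) + 1.6(3) + 0.6(7) = 37.70 + 4.80 + 4.20 = 46.70
C3: 1.35(29) + 1.6(14) + 0.75(20) + 0.7(7) = 39.15 + 22.40 + 15.00 + 4.90 = 81.45
C4: 0.85(29) - 1.6(14) = 24.65 - 22.40 = 2.25
C5: 1.4(29) + 1.4(7) + 0.3(9) = 40.60 + 9.80 + 2.70 = 53.10
C6: 1.4(29) + 0.7(9) + 0.7(20) + 0.7(7) = 40.60 + 6.30 + 14.00 + 4.90 = 65.80
The largest value is 81.45 kN/m from combination 3.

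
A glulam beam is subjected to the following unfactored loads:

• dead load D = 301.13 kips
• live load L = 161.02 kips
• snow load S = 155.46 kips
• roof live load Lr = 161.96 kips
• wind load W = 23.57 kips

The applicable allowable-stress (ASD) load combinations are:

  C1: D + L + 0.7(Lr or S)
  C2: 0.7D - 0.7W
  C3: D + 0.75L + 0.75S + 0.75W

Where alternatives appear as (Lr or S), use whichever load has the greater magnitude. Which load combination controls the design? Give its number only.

(Lr or S) → Lr = 161.96 kips.
C1: 1.0(301.13) + 1.0(161.02) + 0.7(161.96) = 301.13 + 161.02 + 113.37 = 575.52
C2: 0.7(301.13) - 0.7(23.57) = 210.79 - 16.50 = 194.29
C3: 1.0(301.13) + 0.75(161.02) + 0.75(155.46) + 0.75(23.57) = 556.17
The largest value is 575.52 kips from combination 1.

Combination 1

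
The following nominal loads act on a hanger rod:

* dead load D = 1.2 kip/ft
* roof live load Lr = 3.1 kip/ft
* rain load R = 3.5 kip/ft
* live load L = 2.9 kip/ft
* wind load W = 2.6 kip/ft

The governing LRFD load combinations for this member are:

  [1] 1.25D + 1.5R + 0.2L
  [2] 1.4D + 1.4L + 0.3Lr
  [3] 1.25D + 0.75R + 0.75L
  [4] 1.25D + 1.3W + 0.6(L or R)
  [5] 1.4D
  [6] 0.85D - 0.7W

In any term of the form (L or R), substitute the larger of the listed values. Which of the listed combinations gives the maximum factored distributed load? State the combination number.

Combination 1

(L or R) → R = 3.5 kip/ft.
[1] 1.25(1.2) + 1.5(3.5) + 0.2(2.9) = 1.50 + 5.25 + 0.58 = 7.33
[2] 1.4(1.2) + 1.4(2.9) + 0.3(3.1) = 1.68 + 4.06 + 0.93 = 6.67
[3] 1.25(1.2) + 0.75(3.5) + 0.75(2.9) = 6.30
[4] 1.25(1.2) + 1.3(2.6) + 0.6(3.5) = 1.50 + 3.38 + 2.10 = 6.98
[5] 1.4(1.2) = 1.68
[6] 0.85(1.2) - 0.7(2.6) = 1.02 - 1.82 = -0.80
The largest value is 7.33 kip/ft from combination 1.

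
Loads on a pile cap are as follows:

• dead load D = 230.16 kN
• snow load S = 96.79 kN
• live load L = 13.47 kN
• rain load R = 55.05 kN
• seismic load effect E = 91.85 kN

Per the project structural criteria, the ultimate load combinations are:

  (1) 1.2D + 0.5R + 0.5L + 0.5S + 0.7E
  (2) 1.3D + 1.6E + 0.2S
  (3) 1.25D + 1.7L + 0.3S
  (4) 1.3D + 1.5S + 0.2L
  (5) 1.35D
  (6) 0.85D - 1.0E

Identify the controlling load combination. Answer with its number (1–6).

Combination 2

(1) 1.2(230.16) + 0.5(55.05) + 0.5(13.47) + 0.5(96.79) + 0.7(91.85) = 423.14
(2) 1.3(230.16) + 1.6(91.85) + 0.2(96.79) = 465.53
(3) 1.25(230.16) + 1.7(13.47) + 0.3(96.79) = 339.64
(4) 1.3(230.16) + 1.5(96.79) + 0.2(13.47) = 447.09
(5) 1.35(230.16) = 310.72
(6) 0.85(230.16) - 1.0(91.85) = 103.79
The largest value is 465.53 kN from combination 2.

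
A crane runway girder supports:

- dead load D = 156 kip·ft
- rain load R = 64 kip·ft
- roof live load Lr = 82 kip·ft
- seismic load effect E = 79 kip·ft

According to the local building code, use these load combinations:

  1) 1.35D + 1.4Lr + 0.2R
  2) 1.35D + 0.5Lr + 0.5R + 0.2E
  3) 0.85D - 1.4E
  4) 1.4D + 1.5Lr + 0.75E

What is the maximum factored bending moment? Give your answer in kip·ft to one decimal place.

1) 1.35(156) + 1.4(82) + 0.2(64) = 210.6 + 114.8 + 12.8 = 338.2
2) 1.35(156) + 0.5(82) + 0.5(64) + 0.2(79) = 210.6 + 41.0 + 32.0 + 15.8 = 299.4
3) 0.85(156) - 1.4(79) = 132.6 - 110.6 = 22.0
4) 1.4(156) + 1.5(82) + 0.75(79) = 218.4 + 123.0 + 59.3 = 400.7
Maximum is from combination 4.

400.7 kip·ft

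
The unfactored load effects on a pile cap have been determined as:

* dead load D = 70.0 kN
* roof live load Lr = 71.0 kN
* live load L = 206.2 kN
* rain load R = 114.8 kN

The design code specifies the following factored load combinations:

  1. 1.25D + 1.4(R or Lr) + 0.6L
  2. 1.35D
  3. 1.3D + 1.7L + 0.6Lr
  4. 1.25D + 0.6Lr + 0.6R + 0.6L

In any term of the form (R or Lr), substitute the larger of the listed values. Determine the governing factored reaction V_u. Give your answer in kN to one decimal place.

484.1 kN

(R or Lr) → R = 114.8 kN.
1. 1.25(70.0) + 1.4(114.8) + 0.6(206.2) = 87.5 + 160.7 + 123.7 = 371.9
2. 1.35(70.0) = 94.5
3. 1.3(70.0) + 1.7(206.2) + 0.6(71.0) = 91.0 + 350.5 + 42.6 = 484.1
4. 1.25(70.0) + 0.6(71.0) + 0.6(114.8) + 0.6(206.2) = 87.5 + 42.6 + 68.9 + 123.7 = 322.7
Maximum is from combination 3.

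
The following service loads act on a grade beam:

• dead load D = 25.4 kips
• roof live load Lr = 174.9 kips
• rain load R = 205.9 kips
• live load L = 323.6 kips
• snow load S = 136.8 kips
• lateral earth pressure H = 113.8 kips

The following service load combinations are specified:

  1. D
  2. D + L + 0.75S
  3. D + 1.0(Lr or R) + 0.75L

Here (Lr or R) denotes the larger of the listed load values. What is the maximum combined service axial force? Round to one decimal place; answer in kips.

474.0 kips

(Lr or R) → R = 205.9 kips.
1. 1.0(25.4) = 25.4
2. 1.0(25.4) + 1.0(323.6) + 0.75(136.8) = 451.6
3. 1.0(25.4) + 1.0(205.9) + 0.75(323.6) = 474.0
Maximum is from combination 3.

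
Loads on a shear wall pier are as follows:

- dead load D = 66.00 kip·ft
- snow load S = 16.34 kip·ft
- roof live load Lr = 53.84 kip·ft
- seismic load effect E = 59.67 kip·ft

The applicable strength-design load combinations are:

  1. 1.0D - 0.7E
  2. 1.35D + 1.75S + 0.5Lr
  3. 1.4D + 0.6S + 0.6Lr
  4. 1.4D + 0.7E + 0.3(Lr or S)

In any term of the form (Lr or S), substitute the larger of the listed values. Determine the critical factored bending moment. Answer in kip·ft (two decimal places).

150.32 kip·ft

(Lr or S) → Lr = 53.84 kip·ft.
1. 1.0(66.00) - 0.7(59.67) = 66.00 - 41.77 = 24.23
2. 1.35(66.00) + 1.75(16.34) + 0.5(53.84) = 89.10 + 28.60 + 26.92 = 144.62
3. 1.4(66.00) + 0.6(16.34) + 0.6(53.84) = 134.51
4. 1.4(66.00) + 0.7(59.67) + 0.3(53.84) = 92.40 + 41.77 + 16.15 = 150.32
The controlling combination is 4, giving 150.32 kip·ft.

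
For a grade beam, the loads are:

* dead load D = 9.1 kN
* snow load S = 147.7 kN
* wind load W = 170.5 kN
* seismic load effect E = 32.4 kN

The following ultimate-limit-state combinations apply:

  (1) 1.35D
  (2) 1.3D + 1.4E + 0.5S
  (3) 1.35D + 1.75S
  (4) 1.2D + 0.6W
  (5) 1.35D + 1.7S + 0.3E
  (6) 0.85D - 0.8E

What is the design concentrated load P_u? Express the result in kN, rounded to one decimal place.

(1) 1.35(9.1) = 12.3
(2) 1.3(9.1) + 1.4(32.4) + 0.5(147.7) = 131.0
(3) 1.35(9.1) + 1.75(147.7) = 12.3 + 258.5 = 270.8
(4) 1.2(9.1) + 0.6(170.5) = 10.9 + 102.3 = 113.2
(5) 1.35(9.1) + 1.7(147.7) + 0.3(32.4) = 12.3 + 251.1 + 9.7 = 273.1
(6) 0.85(9.1) - 0.8(32.4) = 7.7 - 25.9 = -18.2
Maximum is from combination 5.

273.1 kN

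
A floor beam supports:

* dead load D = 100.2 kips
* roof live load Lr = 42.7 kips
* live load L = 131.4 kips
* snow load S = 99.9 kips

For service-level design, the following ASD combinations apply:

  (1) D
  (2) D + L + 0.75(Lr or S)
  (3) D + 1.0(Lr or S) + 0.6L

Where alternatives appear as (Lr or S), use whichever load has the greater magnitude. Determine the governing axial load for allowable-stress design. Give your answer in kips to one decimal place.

306.5 kips

(Lr or S) → S = 99.9 kips.
(1) 1.0(100.2) = 100.2
(2) 1.0(100.2) + 1.0(131.4) + 0.75(99.9) = 100.2 + 131.4 + 74.9 = 306.5
(3) 1.0(100.2) + 1.0(99.9) + 0.6(131.4) = 100.2 + 99.9 + 78.8 = 278.9
The controlling combination is 2, giving 306.5 kips.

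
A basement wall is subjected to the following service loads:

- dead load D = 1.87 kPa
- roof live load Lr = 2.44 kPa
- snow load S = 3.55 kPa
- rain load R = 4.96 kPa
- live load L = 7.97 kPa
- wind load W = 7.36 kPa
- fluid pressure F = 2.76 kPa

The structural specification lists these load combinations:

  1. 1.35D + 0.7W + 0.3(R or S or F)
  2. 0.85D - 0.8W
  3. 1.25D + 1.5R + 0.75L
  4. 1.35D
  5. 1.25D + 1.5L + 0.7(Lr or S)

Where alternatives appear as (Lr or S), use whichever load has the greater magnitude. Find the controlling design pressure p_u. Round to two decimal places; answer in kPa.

(R or S or F) → R = 4.96 kPa; (Lr or S) → S = 3.55 kPa.
1. 1.35(1.87) + 0.7(7.36) + 0.3(4.96) = 2.52 + 5.15 + 1.49 = 9.16
2. 0.85(1.87) - 0.8(7.36) = 1.59 - 5.89 = -4.30
3. 1.25(1.87) + 1.5(4.96) + 0.75(7.97) = 2.34 + 7.44 + 5.98 = 15.76
4. 1.35(1.87) = 2.52
5. 1.25(1.87) + 1.5(7.97) + 0.7(3.55) = 16.78
Maximum is from combination 5.

16.78 kPa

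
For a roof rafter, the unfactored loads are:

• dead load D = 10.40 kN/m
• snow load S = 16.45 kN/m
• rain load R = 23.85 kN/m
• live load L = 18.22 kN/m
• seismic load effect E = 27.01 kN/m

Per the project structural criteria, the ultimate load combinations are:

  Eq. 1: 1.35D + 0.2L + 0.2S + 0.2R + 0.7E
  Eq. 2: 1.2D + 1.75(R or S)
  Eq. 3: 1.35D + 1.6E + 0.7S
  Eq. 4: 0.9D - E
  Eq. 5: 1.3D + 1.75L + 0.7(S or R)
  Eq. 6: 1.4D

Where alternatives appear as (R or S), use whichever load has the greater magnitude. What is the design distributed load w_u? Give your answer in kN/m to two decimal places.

(R or S) → R = 23.85 kN/m; (S or R) → R = 23.85 kN/m.
Eq. 1: 1.35(10.40) + 0.2(18.22) + 0.2(16.45) + 0.2(23.85) + 0.7(27.01) = 14.04 + 3.64 + 3.29 + 4.77 + 18.91 = 44.65
Eq. 2: 1.2(10.40) + 1.75(23.85) = 12.48 + 41.74 = 54.22
Eq. 3: 1.35(10.40) + 1.6(27.01) + 0.7(16.45) = 68.77
Eq. 4: 0.9(10.40) - 1.0(27.01) = 9.36 - 27.01 = -17.65
Eq. 5: 1.3(10.40) + 1.75(18.22) + 0.7(23.85) = 62.10
Eq. 6: 1.4(10.40) = 14.56
The controlling combination is 3, giving 68.77 kN/m.

68.77 kN/m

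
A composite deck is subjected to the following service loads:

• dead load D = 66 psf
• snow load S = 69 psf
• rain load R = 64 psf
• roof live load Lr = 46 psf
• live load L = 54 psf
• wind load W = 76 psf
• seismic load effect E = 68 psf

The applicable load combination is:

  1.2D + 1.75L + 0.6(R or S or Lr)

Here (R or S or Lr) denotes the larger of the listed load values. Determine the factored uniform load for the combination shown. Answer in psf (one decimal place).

(R or S or Lr) → S = 69 psf.
1.2(66) + 1.75(54) + 0.6(69) = 79.2 + 94.5 + 41.4 = 215.1
q_u = 215.1 psf.

215.1 psf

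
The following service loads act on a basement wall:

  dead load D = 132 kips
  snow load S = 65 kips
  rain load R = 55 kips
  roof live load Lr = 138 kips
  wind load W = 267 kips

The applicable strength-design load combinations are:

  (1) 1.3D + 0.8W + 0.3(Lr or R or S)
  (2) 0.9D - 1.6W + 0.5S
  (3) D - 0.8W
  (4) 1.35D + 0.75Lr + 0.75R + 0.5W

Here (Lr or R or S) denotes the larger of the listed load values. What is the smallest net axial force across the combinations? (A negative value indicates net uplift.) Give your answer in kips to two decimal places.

-275.90 kips

(Lr or R or S) → Lr = 138 kips.
(1) 1.3(132) + 0.8(267) + 0.3(138) = 171.60 + 213.60 + 41.40 = 426.60
(2) 0.9(132) - 1.6(267) + 0.5(65) = 118.80 - 427.20 + 32.50 = -275.90
(3) 1.0(132) - 0.8(267) = 132.00 - 213.60 = -81.60
(4) 1.35(132) + 0.75(138) + 0.75(55) + 0.5(267) = 178.20 + 103.50 + 41.25 + 133.50 = 456.45
Combination 2 gives the minimum: -275.90 kips.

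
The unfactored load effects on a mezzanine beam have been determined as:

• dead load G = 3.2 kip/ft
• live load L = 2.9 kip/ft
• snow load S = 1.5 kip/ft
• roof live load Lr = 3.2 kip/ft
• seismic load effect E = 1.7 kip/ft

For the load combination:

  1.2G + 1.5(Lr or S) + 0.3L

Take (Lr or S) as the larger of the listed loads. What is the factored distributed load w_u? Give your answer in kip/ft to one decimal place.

9.5 kip/ft

(Lr or S) → Lr = 3.2 kip/ft.
1.2(3.2) + 1.5(3.2) + 0.3(2.9) = 9.5
w_u = 9.5 kip/ft.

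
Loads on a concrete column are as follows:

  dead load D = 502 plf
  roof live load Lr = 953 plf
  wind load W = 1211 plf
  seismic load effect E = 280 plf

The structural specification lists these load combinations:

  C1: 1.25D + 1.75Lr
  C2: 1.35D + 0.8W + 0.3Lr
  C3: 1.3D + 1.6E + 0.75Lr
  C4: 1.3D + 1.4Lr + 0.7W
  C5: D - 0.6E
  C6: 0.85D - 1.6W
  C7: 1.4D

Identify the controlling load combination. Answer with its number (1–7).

C1: 1.25(502) + 1.75(953) = 2295.25
C2: 1.35(502) + 0.8(1211) + 0.3(953) = 1932.40
C3: 1.3(502) + 1.6(280) + 0.75(953) = 1815.35
C4: 1.3(502) + 1.4(953) + 0.7(1211) = 2834.50
C5: 1.0(502) - 0.6(280) = 334.00
C6: 0.85(502) - 1.6(1211) = -1510.90
C7: 1.4(502) = 702.80
The largest value is 2834.50 plf from combination 4.

Combination 4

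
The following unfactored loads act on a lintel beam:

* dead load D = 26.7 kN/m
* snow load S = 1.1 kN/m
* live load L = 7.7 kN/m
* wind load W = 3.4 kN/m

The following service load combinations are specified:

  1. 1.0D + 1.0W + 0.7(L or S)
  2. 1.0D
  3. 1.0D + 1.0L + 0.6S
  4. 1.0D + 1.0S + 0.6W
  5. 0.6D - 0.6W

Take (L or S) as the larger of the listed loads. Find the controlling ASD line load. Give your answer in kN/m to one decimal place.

(L or S) → L = 7.7 kN/m.
1. 1.0(26.7) + 1.0(3.4) + 0.7(7.7) = 26.7 + 3.4 + 5.4 = 35.5
2. 1.0(26.7) = 26.7
3. 1.0(26.7) + 1.0(7.7) + 0.6(1.1) = 26.7 + 7.7 + 0.7 = 35.1
4. 1.0(26.7) + 1.0(1.1) + 0.6(3.4) = 26.7 + 1.1 + 2.0 = 29.8
5. 0.6(26.7) - 0.6(3.4) = 16.0 - 2.0 = 14.0
The controlling combination is 1, giving 35.5 kN/m.

35.5 kN/m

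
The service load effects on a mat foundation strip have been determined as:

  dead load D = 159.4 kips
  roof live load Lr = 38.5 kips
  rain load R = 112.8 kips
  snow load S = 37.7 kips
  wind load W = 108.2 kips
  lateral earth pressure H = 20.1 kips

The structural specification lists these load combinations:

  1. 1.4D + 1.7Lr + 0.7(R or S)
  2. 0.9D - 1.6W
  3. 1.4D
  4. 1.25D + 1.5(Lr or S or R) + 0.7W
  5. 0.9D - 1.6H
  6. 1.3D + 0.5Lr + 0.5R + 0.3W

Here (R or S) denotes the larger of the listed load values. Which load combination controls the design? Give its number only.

(R or S) → R = 112.8 kips; (Lr or S or R) → R = 112.8 kips.
1. 1.4(159.4) + 1.7(38.5) + 0.7(112.8) = 367.6
2. 0.9(159.4) - 1.6(108.2) = -29.7
3. 1.4(159.4) = 223.2
4. 1.25(159.4) + 1.5(112.8) + 0.7(108.2) = 444.2
5. 0.9(159.4) - 1.6(20.1) = 111.3
6. 1.3(159.4) + 0.5(38.5) + 0.5(112.8) + 0.3(108.2) = 315.3
The largest value is 444.2 kips from combination 4.

Combination 4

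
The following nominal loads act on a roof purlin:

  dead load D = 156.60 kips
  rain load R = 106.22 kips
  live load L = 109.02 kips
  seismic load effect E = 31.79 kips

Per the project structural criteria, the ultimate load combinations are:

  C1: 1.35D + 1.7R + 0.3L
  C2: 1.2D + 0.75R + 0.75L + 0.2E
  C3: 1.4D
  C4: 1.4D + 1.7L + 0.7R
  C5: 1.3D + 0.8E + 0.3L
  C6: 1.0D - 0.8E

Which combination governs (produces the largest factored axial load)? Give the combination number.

C1: 1.35(156.60) + 1.7(106.22) + 0.3(109.02) = 211.41 + 180.57 + 32.71 = 424.69
C2: 1.2(156.60) + 0.75(106.22) + 0.75(109.02) + 0.2(31.79) = 355.71
C3: 1.4(156.60) = 219.24
C4: 1.4(156.60) + 1.7(109.02) + 0.7(106.22) = 478.93
C5: 1.3(156.60) + 0.8(31.79) + 0.3(109.02) = 203.58 + 25.43 + 32.71 = 261.72
C6: 1.0(156.60) - 0.8(31.79) = 156.60 - 25.43 = 131.17
The largest value is 478.93 kips from combination 4.

Combination 4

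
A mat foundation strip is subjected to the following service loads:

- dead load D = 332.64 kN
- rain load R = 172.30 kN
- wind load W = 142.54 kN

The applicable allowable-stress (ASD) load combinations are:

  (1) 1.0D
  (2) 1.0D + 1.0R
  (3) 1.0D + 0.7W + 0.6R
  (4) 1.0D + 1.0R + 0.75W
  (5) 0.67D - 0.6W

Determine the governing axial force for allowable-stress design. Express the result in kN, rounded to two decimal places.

(1) 1.0(332.64) = 332.64
(2) 1.0(332.64) + 1.0(172.30) = 332.64 + 172.30 = 504.94
(3) 1.0(332.64) + 0.7(142.54) + 0.6(172.30) = 332.64 + 99.78 + 103.38 = 535.80
(4) 1.0(332.64) + 1.0(172.30) + 0.75(142.54) = 332.64 + 172.30 + 106.91 = 611.85
(5) 0.67(332.64) - 0.6(142.54) = 137.34
The controlling combination is 4, giving 611.85 kN.

611.85 kN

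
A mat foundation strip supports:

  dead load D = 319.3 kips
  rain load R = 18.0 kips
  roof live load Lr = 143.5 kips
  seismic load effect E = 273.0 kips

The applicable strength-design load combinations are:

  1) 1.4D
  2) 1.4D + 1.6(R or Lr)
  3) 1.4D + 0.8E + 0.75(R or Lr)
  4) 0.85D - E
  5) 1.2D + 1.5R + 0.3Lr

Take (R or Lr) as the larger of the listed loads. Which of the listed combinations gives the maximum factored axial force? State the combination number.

(R or Lr) → Lr = 143.5 kips.
1) 1.4(319.3) = 447.02
2) 1.4(319.3) + 1.6(143.5) = 447.02 + 229.60 = 676.62
3) 1.4(319.3) + 0.8(273.0) + 0.75(143.5) = 447.02 + 218.40 + 107.63 = 773.05
4) 0.85(319.3) - 1.0(273.0) = -1.60
5) 1.2(319.3) + 1.5(18.0) + 0.3(143.5) = 383.16 + 27.00 + 43.05 = 453.21
The largest value is 773.05 kips from combination 3.

Combination 3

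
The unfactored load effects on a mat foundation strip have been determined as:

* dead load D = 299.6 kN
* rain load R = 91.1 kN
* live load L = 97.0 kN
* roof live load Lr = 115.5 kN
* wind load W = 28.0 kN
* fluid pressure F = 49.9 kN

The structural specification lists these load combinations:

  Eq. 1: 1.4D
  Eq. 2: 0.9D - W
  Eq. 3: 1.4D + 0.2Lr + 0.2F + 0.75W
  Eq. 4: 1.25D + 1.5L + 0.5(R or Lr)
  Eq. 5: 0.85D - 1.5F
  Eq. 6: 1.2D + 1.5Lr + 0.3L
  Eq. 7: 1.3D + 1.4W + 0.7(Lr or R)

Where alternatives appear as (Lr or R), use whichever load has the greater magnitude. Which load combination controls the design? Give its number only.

(R or Lr) → Lr = 115.5 kN; (Lr or R) → Lr = 115.5 kN.
Eq. 1: 1.4(299.6) = 419.4
Eq. 2: 0.9(299.6) - 1.0(28.0) = 269.6 - 28.0 = 241.6
Eq. 3: 1.4(299.6) + 0.2(115.5) + 0.2(49.9) + 0.75(28.0) = 419.4 + 23.1 + 10.0 + 21.0 = 473.5
Eq. 4: 1.25(299.6) + 1.5(97.0) + 0.5(115.5) = 374.5 + 145.5 + 57.8 = 577.8
Eq. 5: 0.85(299.6) - 1.5(49.9) = 254.7 - 74.9 = 179.8
Eq. 6: 1.2(299.6) + 1.5(115.5) + 0.3(97.0) = 359.5 + 173.3 + 29.1 = 561.9
Eq. 7: 1.3(299.6) + 1.4(28.0) + 0.7(115.5) = 509.5
The largest value is 577.8 kN from combination 4.

Combination 4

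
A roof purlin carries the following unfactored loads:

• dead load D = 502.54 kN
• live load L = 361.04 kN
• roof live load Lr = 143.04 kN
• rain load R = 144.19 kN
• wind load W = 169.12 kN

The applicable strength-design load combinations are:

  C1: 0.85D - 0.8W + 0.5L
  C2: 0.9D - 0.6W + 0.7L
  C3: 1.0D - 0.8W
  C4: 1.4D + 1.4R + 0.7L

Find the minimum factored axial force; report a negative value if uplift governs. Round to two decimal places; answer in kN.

C1: 0.85(502.54) - 0.8(169.12) + 0.5(361.04) = 427.16 - 135.30 + 180.52 = 472.38
C2: 0.9(502.54) - 0.6(169.12) + 0.7(361.04) = 603.54
C3: 1.0(502.54) - 0.8(169.12) = 502.54 - 135.30 = 367.24
C4: 1.4(502.54) + 1.4(144.19) + 0.7(361.04) = 1158.15
Combination 3 gives the minimum: 367.24 kN.

367.24 kN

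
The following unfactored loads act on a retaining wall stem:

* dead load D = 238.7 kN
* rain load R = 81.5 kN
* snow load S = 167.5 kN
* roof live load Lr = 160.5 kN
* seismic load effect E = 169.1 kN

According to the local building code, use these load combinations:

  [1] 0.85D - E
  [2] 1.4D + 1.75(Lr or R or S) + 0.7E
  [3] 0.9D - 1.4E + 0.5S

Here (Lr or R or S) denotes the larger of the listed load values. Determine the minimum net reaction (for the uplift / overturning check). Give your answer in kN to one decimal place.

33.8 kN

(Lr or R or S) → S = 167.5 kN.
[1] 0.85(238.7) - 1.0(169.1) = 202.9 - 169.1 = 33.8
[2] 1.4(238.7) + 1.75(167.5) + 0.7(169.1) = 334.2 + 293.1 + 118.4 = 745.7
[3] 0.9(238.7) - 1.4(169.1) + 0.5(167.5) = 61.8
Combination 1 gives the minimum: 33.8 kN.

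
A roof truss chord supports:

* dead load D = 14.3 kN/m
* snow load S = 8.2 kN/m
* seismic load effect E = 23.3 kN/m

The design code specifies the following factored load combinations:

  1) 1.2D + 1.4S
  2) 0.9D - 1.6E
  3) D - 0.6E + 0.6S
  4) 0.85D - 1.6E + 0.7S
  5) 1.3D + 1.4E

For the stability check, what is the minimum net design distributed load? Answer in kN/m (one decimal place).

-24.4 kN/m

1) 1.2(14.3) + 1.4(8.2) = 28.6
2) 0.9(14.3) - 1.6(23.3) = 12.9 - 37.3 = -24.4
3) 1.0(14.3) - 0.6(23.3) + 0.6(8.2) = 14.3 - 14.0 + 4.9 = 5.2
4) 0.85(14.3) - 1.6(23.3) + 0.7(8.2) = 12.2 - 37.3 + 5.7 = -19.4
5) 1.3(14.3) + 1.4(23.3) = 18.6 + 32.6 = 51.2
Combination 2 gives the minimum: -24.4 kN/m.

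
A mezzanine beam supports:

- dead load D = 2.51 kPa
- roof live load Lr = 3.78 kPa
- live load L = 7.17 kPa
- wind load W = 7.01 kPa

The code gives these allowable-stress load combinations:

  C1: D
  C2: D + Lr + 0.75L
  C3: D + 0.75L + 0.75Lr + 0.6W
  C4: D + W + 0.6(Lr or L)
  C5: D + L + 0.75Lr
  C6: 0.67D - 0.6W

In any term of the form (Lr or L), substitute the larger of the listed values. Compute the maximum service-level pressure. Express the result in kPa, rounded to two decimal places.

14.93 kPa

(Lr or L) → L = 7.17 kPa.
C1: 1.0(2.51) = 2.51
C2: 1.0(2.51) + 1.0(3.78) + 0.75(7.17) = 2.51 + 3.78 + 5.38 = 11.67
C3: 1.0(2.51) + 0.75(7.17) + 0.75(3.78) + 0.6(7.01) = 14.93
C4: 1.0(2.51) + 1.0(7.01) + 0.6(7.17) = 2.51 + 7.01 + 4.30 = 13.82
C5: 1.0(2.51) + 1.0(7.17) + 0.75(3.78) = 2.51 + 7.17 + 2.84 = 12.52
C6: 0.67(2.51) - 0.6(7.01) = -2.52
The controlling combination is 3, giving 14.93 kPa.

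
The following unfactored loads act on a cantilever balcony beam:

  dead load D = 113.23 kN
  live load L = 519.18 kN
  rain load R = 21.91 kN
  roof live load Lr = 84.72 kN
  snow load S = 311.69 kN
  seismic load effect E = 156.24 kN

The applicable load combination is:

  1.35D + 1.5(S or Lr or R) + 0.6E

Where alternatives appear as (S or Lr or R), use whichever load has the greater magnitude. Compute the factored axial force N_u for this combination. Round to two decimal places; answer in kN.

714.14 kN

(S or Lr or R) → S = 311.69 kN.
1.35(113.23) + 1.5(311.69) + 0.6(156.24) = 714.14
N_u = 714.14 kN.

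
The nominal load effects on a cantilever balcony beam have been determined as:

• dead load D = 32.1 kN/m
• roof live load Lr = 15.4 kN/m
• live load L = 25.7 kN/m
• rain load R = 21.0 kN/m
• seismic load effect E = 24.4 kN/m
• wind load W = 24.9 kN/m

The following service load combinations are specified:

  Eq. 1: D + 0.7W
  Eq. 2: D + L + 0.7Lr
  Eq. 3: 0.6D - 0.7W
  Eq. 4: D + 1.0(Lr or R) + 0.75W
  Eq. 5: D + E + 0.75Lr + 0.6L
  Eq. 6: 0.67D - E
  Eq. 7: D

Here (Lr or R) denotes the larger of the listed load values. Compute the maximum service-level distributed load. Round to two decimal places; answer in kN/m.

83.47 kN/m

(Lr or R) → R = 21.0 kN/m.
Eq. 1: 1.0(32.1) + 0.7(24.9) = 49.53
Eq. 2: 1.0(32.1) + 1.0(25.7) + 0.7(15.4) = 68.58
Eq. 3: 0.6(32.1) - 0.7(24.9) = 1.83
Eq. 4: 1.0(32.1) + 1.0(21.0) + 0.75(24.9) = 71.78
Eq. 5: 1.0(32.1) + 1.0(24.4) + 0.75(15.4) + 0.6(25.7) = 83.47
Eq. 6: 0.67(32.1) - 1.0(24.4) = -2.89
Eq. 7: 1.0(32.1) = 32.10
Combination 5 governs: w = 83.47 kN/m.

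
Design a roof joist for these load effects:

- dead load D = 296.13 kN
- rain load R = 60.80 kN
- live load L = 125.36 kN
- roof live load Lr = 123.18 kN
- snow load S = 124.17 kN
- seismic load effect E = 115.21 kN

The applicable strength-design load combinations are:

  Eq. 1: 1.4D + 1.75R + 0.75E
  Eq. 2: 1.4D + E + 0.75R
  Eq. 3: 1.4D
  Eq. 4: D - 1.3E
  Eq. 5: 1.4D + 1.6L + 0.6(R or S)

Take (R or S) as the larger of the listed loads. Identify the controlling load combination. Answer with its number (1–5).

(R or S) → S = 124.17 kN.
Eq. 1: 1.4(296.13) + 1.75(60.80) + 0.75(115.21) = 414.58 + 106.40 + 86.41 = 607.39
Eq. 2: 1.4(296.13) + 1.0(115.21) + 0.75(60.80) = 414.58 + 115.21 + 45.60 = 575.39
Eq. 3: 1.4(296.13) = 414.58
Eq. 4: 1.0(296.13) - 1.3(115.21) = 296.13 - 149.77 = 146.36
Eq. 5: 1.4(296.13) + 1.6(125.36) + 0.6(124.17) = 414.58 + 200.58 + 74.50 = 689.66
The largest value is 689.66 kN from combination 5.

Combination 5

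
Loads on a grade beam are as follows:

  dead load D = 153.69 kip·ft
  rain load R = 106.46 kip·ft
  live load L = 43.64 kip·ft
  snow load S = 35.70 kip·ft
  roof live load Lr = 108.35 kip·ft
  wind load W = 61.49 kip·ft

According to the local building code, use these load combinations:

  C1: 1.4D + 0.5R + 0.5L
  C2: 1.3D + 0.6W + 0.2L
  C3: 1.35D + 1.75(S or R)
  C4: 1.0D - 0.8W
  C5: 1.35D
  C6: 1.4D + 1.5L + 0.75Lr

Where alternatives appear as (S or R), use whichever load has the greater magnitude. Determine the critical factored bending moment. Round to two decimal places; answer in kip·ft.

393.79 kip·ft

(S or R) → R = 106.46 kip·ft.
C1: 1.4(153.69) + 0.5(106.46) + 0.5(43.64) = 215.17 + 53.23 + 21.82 = 290.22
C2: 1.3(153.69) + 0.6(61.49) + 0.2(43.64) = 199.80 + 36.89 + 8.73 = 245.42
C3: 1.35(153.69) + 1.75(106.46) = 207.48 + 186.31 = 393.79
C4: 1.0(153.69) - 0.8(61.49) = 153.69 - 49.19 = 104.50
C5: 1.35(153.69) = 207.48
C6: 1.4(153.69) + 1.5(43.64) + 0.75(108.35) = 215.17 + 65.46 + 81.26 = 361.89
Maximum is from combination 3.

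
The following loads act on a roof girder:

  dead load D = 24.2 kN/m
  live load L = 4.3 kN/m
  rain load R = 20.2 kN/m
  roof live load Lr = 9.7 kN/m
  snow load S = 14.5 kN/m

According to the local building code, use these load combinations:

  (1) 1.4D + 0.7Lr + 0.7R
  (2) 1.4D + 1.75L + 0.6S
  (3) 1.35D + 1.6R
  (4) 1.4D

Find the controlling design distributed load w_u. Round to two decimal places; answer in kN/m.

64.99 kN/m

(1) 1.4(24.2) + 0.7(9.7) + 0.7(20.2) = 54.81
(2) 1.4(24.2) + 1.75(4.3) + 0.6(14.5) = 50.11
(3) 1.35(24.2) + 1.6(20.2) = 64.99
(4) 1.4(24.2) = 33.88
Combination 3 governs: w_u = 64.99 kN/m.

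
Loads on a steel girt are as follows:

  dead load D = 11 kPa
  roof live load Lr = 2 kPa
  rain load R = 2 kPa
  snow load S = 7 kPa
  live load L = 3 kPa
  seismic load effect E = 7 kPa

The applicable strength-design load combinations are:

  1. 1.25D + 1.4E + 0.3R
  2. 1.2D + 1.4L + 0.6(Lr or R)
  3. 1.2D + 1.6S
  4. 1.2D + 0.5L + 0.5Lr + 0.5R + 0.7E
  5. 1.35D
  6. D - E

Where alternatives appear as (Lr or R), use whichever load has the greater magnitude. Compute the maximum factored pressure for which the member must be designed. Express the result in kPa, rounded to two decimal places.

(Lr or R) → Lr = 2 kPa.
1. 1.25(11) + 1.4(7) + 0.3(2) = 13.75 + 9.80 + 0.60 = 24.15
2. 1.2(11) + 1.4(3) + 0.6(2) = 13.20 + 4.20 + 1.20 = 18.60
3. 1.2(11) + 1.6(7) = 13.20 + 11.20 = 24.40
4. 1.2(11) + 0.5(3) + 0.5(2) + 0.5(2) + 0.7(7) = 13.20 + 1.50 + 1.00 + 1.00 + 4.90 = 21.60
5. 1.35(11) = 14.85
6. 1.0(11) - 1.0(7) = 11.00 - 7.00 = 4.00
Maximum is from combination 3.

24.40 kPa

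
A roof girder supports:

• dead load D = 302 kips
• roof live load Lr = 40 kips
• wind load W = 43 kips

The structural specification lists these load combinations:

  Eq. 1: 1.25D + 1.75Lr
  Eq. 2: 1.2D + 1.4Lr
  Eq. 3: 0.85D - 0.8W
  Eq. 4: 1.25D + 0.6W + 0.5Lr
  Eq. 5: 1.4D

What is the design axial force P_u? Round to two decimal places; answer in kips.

447.50 kips

Eq. 1: 1.25(302) + 1.75(40) = 447.50
Eq. 2: 1.2(302) + 1.4(40) = 418.40
Eq. 3: 0.85(302) - 0.8(43) = 222.30
Eq. 4: 1.25(302) + 0.6(43) + 0.5(40) = 423.30
Eq. 5: 1.4(302) = 422.80
The controlling combination is 1, giving 447.50 kips.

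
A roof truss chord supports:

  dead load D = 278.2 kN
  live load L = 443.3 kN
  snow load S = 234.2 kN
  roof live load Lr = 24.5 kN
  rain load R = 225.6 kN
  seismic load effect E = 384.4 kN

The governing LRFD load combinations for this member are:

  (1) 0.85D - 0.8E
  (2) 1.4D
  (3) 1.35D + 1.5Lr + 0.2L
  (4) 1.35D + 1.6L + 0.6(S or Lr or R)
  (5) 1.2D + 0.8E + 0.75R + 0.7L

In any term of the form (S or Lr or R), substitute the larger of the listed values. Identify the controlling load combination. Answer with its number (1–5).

(S or Lr or R) → S = 234.2 kN.
(1) 0.85(278.2) - 0.8(384.4) = 236.47 - 307.52 = -71.05
(2) 1.4(278.2) = 389.48
(3) 1.35(278.2) + 1.5(24.5) + 0.2(443.3) = 375.57 + 36.75 + 88.66 = 500.98
(4) 1.35(278.2) + 1.6(443.3) + 0.6(234.2) = 375.57 + 709.28 + 140.52 = 1225.37
(5) 1.2(278.2) + 0.8(384.4) + 0.75(225.6) + 0.7(443.3) = 333.84 + 307.52 + 169.20 + 310.31 = 1120.87
The largest value is 1225.37 kN from combination 4.

Combination 4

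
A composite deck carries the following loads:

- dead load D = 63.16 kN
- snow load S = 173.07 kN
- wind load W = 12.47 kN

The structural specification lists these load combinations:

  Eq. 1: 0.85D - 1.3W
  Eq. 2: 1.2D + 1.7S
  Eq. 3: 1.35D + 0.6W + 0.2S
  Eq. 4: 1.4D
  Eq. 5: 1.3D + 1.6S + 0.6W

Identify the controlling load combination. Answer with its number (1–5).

Eq. 1: 0.85(63.16) - 1.3(12.47) = 53.69 - 16.21 = 37.48
Eq. 2: 1.2(63.16) + 1.7(173.07) = 75.79 + 294.22 = 370.01
Eq. 3: 1.35(63.16) + 0.6(12.47) + 0.2(173.07) = 85.27 + 7.48 + 34.61 = 127.36
Eq. 4: 1.4(63.16) = 88.42
Eq. 5: 1.3(63.16) + 1.6(173.07) + 0.6(12.47) = 82.11 + 276.91 + 7.48 = 366.50
The largest value is 370.01 kN from combination 2.

Combination 2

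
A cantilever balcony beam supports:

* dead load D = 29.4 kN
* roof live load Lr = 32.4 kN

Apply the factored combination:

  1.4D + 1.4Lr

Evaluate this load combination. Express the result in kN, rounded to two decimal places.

86.52 kN

1.4(29.4) + 1.4(32.4) = 41.16 + 45.36 = 86.52
V_u = 86.52 kN.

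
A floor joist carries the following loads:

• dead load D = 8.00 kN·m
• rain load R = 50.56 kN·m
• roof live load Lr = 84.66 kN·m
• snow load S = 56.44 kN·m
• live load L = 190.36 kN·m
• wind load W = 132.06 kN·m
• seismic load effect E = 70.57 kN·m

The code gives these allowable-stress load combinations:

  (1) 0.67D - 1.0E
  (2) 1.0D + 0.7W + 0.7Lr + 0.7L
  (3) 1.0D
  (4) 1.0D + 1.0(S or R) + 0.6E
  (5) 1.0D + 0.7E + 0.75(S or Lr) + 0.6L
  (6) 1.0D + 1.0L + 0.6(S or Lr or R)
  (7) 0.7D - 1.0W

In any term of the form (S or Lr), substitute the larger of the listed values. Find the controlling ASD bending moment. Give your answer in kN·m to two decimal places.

292.96 kN·m

(S or R) → S = 56.44 kN·m; (S or Lr) → Lr = 84.66 kN·m; (S or Lr or R) → Lr = 84.66 kN·m.
(1) 0.67(8.00) - 1.0(70.57) = 5.36 - 70.57 = -65.21
(2) 1.0(8.00) + 0.7(132.06) + 0.7(84.66) + 0.7(190.36) = 292.96
(3) 1.0(8.00) = 8.00
(4) 1.0(8.00) + 1.0(56.44) + 0.6(70.57) = 8.00 + 56.44 + 42.34 = 106.78
(5) 1.0(8.00) + 0.7(70.57) + 0.75(84.66) + 0.6(190.36) = 235.11
(6) 1.0(8.00) + 1.0(190.36) + 0.6(84.66) = 8.00 + 190.36 + 50.80 = 249.16
(7) 0.7(8.00) - 1.0(132.06) = 5.60 - 132.06 = -126.46
Maximum is from combination 2.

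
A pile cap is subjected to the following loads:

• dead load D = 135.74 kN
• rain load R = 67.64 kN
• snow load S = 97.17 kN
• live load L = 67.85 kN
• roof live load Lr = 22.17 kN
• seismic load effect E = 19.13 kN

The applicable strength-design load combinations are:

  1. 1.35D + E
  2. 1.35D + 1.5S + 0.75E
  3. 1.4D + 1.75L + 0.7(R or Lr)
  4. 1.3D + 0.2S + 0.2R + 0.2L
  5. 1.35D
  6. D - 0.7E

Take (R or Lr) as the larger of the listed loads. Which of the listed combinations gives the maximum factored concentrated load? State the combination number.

(R or Lr) → R = 67.64 kN.
1. 1.35(135.74) + 1.0(19.13) = 183.25 + 19.13 = 202.38
2. 1.35(135.74) + 1.5(97.17) + 0.75(19.13) = 343.35
3. 1.4(135.74) + 1.75(67.85) + 0.7(67.64) = 356.12
4. 1.3(135.74) + 0.2(97.17) + 0.2(67.64) + 0.2(67.85) = 176.46 + 19.43 + 13.53 + 13.57 = 222.99
5. 1.35(135.74) = 183.25
6. 1.0(135.74) - 0.7(19.13) = 135.74 - 13.39 = 122.35
The largest value is 356.12 kN from combination 3.

Combination 3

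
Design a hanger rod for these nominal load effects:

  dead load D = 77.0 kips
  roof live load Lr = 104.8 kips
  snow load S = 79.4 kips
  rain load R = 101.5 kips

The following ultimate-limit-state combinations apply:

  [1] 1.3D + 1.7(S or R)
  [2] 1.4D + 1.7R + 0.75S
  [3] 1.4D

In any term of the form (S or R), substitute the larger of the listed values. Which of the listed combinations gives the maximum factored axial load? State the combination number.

Combination 2

(S or R) → R = 101.5 kips.
[1] 1.3(77.0) + 1.7(101.5) = 100.10 + 172.55 = 272.65
[2] 1.4(77.0) + 1.7(101.5) + 0.75(79.4) = 107.80 + 172.55 + 59.55 = 339.90
[3] 1.4(77.0) = 107.80
The largest value is 339.90 kips from combination 2.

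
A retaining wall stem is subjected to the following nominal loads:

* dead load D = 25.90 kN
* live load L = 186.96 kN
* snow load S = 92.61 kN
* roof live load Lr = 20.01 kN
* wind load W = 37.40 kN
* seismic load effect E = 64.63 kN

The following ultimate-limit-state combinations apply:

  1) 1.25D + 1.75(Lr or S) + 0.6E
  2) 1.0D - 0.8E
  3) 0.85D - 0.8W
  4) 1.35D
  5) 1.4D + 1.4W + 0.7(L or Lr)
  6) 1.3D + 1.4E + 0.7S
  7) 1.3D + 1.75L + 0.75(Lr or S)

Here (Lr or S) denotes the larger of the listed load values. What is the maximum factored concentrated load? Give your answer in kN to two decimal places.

430.31 kN

(Lr or S) → S = 92.61 kN; (L or Lr) → L = 186.96 kN.
1) 1.25(25.90) + 1.75(92.61) + 0.6(64.63) = 233.22
2) 1.0(25.90) - 0.8(64.63) = 25.90 - 51.70 = -25.80
3) 0.85(25.90) - 0.8(37.40) = -7.91
4) 1.35(25.90) = 34.97
5) 1.4(25.90) + 1.4(37.40) + 0.7(186.96) = 36.26 + 52.36 + 130.87 = 219.49
6) 1.3(25.90) + 1.4(64.63) + 0.7(92.61) = 33.67 + 90.48 + 64.83 = 188.98
7) 1.3(25.90) + 1.75(186.96) + 0.75(92.61) = 33.67 + 327.18 + 69.46 = 430.31
Combination 7 governs: P_u = 430.31 kN.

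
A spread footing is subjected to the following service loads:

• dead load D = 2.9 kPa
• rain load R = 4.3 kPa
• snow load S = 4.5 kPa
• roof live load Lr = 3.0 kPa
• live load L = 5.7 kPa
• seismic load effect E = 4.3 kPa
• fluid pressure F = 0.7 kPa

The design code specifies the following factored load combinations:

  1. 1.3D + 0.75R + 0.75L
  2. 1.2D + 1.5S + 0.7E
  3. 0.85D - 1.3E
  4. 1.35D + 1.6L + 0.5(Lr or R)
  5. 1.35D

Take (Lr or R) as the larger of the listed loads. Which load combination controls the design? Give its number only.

Combination 4

(Lr or R) → R = 4.3 kPa.
1. 1.3(2.9) + 0.75(4.3) + 0.75(5.7) = 11.27
2. 1.2(2.9) + 1.5(4.5) + 0.7(4.3) = 3.48 + 6.75 + 3.01 = 13.24
3. 0.85(2.9) - 1.3(4.3) = -3.13
4. 1.35(2.9) + 1.6(5.7) + 0.5(4.3) = 3.92 + 9.12 + 2.15 = 15.19
5. 1.35(2.9) = 3.92
The largest value is 15.19 kPa from combination 4.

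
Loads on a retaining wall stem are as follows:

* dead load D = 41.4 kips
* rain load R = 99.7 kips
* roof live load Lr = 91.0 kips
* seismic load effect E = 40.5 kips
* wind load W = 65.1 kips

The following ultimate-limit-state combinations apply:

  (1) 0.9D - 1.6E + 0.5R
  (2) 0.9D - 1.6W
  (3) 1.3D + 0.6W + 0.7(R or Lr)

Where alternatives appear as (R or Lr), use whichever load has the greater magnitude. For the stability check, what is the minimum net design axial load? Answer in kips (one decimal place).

-66.9 kips

(R or Lr) → R = 99.7 kips.
(1) 0.9(41.4) - 1.6(40.5) + 0.5(99.7) = 22.3
(2) 0.9(41.4) - 1.6(65.1) = 37.3 - 104.2 = -66.9
(3) 1.3(41.4) + 0.6(65.1) + 0.7(99.7) = 53.8 + 39.1 + 69.8 = 162.7
Combination 2 gives the minimum: -66.9 kips.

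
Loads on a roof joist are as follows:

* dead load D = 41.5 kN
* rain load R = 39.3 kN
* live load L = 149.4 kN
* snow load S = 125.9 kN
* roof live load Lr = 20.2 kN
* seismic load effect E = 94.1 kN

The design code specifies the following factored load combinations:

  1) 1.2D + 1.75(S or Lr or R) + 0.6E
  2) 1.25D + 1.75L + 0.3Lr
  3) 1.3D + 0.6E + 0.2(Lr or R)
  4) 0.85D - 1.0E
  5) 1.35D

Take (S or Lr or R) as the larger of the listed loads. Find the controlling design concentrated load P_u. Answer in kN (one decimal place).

(S or Lr or R) → S = 125.9 kN; (Lr or R) → R = 39.3 kN.
1) 1.2(41.5) + 1.75(125.9) + 0.6(94.1) = 326.6
2) 1.25(41.5) + 1.75(149.4) + 0.3(20.2) = 319.4
3) 1.3(41.5) + 0.6(94.1) + 0.2(39.3) = 118.3
4) 0.85(41.5) - 1.0(94.1) = -58.8
5) 1.35(41.5) = 56.0
Combination 1 governs: P_u = 326.6 kN.

326.6 kN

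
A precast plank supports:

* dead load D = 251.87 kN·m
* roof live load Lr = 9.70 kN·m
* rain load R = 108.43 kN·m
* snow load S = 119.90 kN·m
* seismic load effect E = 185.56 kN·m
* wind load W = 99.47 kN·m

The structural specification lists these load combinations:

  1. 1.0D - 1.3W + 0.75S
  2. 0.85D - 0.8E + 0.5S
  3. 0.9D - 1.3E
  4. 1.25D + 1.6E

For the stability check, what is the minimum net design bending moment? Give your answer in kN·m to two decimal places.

1. 1.0(251.87) - 1.3(99.47) + 0.75(119.90) = 212.48
2. 0.85(251.87) - 0.8(185.56) + 0.5(119.90) = 214.09 - 148.45 + 59.95 = 125.59
3. 0.9(251.87) - 1.3(185.56) = 226.68 - 241.23 = -14.55
4. 1.25(251.87) + 1.6(185.56) = 611.73
Combination 3 gives the minimum: -14.55 kN·m.

-14.55 kN·m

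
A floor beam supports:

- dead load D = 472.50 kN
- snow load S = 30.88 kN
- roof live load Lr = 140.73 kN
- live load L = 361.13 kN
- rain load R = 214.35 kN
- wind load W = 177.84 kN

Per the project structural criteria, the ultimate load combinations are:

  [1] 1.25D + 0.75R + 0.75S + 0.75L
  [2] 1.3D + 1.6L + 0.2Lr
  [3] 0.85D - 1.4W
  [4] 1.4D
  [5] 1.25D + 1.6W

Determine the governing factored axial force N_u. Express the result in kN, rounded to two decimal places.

[1] 1.25(472.50) + 0.75(214.35) + 0.75(30.88) + 0.75(361.13) = 590.63 + 160.76 + 23.16 + 270.85 = 1045.40
[2] 1.3(472.50) + 1.6(361.13) + 0.2(140.73) = 1220.20
[3] 0.85(472.50) - 1.4(177.84) = 401.63 - 248.98 = 152.65
[4] 1.4(472.50) = 661.50
[5] 1.25(472.50) + 1.6(177.84) = 590.63 + 284.54 = 875.17
The controlling combination is 2, giving 1220.20 kN.

1220.20 kN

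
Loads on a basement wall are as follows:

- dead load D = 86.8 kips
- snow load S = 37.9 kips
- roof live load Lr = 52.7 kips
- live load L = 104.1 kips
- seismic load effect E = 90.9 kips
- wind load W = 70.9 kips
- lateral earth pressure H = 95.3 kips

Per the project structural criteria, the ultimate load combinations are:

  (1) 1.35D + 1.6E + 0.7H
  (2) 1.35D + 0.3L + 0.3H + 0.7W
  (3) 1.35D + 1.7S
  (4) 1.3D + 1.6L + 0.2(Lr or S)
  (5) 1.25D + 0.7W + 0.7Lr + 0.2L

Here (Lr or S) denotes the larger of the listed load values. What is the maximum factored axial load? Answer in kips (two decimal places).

(Lr or S) → Lr = 52.7 kips.
(1) 1.35(86.8) + 1.6(90.9) + 0.7(95.3) = 329.33
(2) 1.35(86.8) + 0.3(104.1) + 0.3(95.3) + 0.7(70.9) = 226.63
(3) 1.35(86.8) + 1.7(37.9) = 181.61
(4) 1.3(86.8) + 1.6(104.1) + 0.2(52.7) = 289.94
(5) 1.25(86.8) + 0.7(70.9) + 0.7(52.7) + 0.2(104.1) = 215.84
The controlling combination is 1, giving 329.33 kips.

329.33 kips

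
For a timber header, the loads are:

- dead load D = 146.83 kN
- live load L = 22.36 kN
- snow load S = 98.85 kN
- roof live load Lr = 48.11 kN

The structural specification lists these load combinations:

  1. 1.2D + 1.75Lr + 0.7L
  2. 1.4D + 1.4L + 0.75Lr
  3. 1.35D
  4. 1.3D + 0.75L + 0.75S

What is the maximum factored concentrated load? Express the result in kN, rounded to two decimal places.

1. 1.2(146.83) + 1.75(48.11) + 0.7(22.36) = 176.20 + 84.19 + 15.65 = 276.04
2. 1.4(146.83) + 1.4(22.36) + 0.75(48.11) = 272.95
3. 1.35(146.83) = 198.22
4. 1.3(146.83) + 0.75(22.36) + 0.75(98.85) = 190.88 + 16.77 + 74.14 = 281.79
Maximum is from combination 4.

281.79 kN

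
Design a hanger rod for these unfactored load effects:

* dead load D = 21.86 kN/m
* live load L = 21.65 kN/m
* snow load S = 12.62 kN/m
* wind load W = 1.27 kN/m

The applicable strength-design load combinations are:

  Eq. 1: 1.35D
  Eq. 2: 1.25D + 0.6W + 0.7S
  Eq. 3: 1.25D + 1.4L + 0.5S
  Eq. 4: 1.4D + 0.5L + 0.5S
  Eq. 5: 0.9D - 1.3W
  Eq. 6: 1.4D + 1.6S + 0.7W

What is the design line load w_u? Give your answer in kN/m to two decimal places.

Eq. 1: 1.35(21.86) = 29.51
Eq. 2: 1.25(21.86) + 0.6(1.27) + 0.7(12.62) = 27.33 + 0.76 + 8.83 = 36.92
Eq. 3: 1.25(21.86) + 1.4(21.65) + 0.5(12.62) = 27.33 + 30.31 + 6.31 = 63.95
Eq. 4: 1.4(21.86) + 0.5(21.65) + 0.5(12.62) = 30.60 + 10.83 + 6.31 = 47.74
Eq. 5: 0.9(21.86) - 1.3(1.27) = 19.67 - 1.65 = 18.02
Eq. 6: 1.4(21.86) + 1.6(12.62) + 0.7(1.27) = 51.69
Maximum is from combination 3.

63.95 kN/m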